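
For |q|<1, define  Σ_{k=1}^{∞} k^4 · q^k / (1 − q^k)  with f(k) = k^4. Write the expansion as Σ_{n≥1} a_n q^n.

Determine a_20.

a_20 = 170898

n=20: 1·20 2·10 4·5 5·4 10·2 20·1  f→[1+16+256+625+10000+160000]=170898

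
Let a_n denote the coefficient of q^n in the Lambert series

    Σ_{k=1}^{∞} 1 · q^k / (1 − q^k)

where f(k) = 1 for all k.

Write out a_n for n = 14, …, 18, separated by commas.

4, 4, 5, 2, 6

q^14  k|14↦f(k): 1:1 2:1 7:1 14:1  a_14=4
n=15: 1·15 3·5 5·3 15·1  f→[1+1+1+1]=4
q^16  k|16↦f(k): 1:1 2:1 4:1 8:1 16:1  a_16=5
n=17: 17·1 1·17  f→[1+1]=2
q^18  k|18↦f(k): 18:1 9:1 6:1 3:1 2:1 1:1  a_18=6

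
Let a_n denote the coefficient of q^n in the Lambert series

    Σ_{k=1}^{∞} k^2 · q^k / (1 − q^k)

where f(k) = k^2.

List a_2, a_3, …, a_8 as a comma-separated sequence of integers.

d|2:{2,1}  Σf=4+1=5
d|3:{1,3}  Σf=1+9=10
q^4  k|4↦f(k): 4:16 2:4 1:1  a_4=21
q^5  k|5↦f(k): 1:1 5:25  a_5=26
[q^6] f(1)=1,f(2)=4,f(3)=9,f(6)=36 ⇒ 50
n=7: 7·1 1·7  f→[49+1]=50
[q^8] f(8)=64,f(4)=16,f(2)=4,f(1)=1 ⇒ 85

5, 10, 21, 26, 50, 50, 85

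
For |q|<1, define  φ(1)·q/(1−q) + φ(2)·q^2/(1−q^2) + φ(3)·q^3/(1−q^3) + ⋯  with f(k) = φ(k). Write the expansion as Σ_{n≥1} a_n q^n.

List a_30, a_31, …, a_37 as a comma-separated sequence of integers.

d|30:{30,15,10,6,5,3,2,1}  Σφ=8+8+4+2+4+2+1+1=30
q^31  k|31↦φ(k): 1:1 31:30  a_31=31
d|32:{32,16,8,4,2,1}  Σφ=16+8+4+2+1+1=32
n=33: 33·1 11·3 3·11 1·33  φ→[20+10+2+1]=33
d|34:{34,17,2,1}  Σφ=16+16+1+1=34
q^35  k|35↦φ(k): 35:24 7:6 5:4 1:1  a_35=35
n=36: 1·36 2·18 3·12 4·9 6·6 9·4 12·3 18·2 36·1  φ→[1+1+2+2+2+6+4+6+12]=36
d|37:{37,1}  Σφ=36+1=37

30, 31, 32, 33, 34, 35, 36, 37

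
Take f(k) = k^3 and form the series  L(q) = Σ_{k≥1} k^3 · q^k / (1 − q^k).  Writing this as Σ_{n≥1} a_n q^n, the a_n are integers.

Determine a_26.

[q^26] f(26)=17576,f(13)=2197,f(2)=8,f(1)=1 ⇒ 19782

a_26 = 19782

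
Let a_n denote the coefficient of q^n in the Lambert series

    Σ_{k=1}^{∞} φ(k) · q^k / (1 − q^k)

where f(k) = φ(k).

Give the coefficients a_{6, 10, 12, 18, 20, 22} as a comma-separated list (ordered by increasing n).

[q^6] φ(1)=1,φ(2)=1,φ(3)=2,φ(6)=2 ⇒ 6
q^10  k|10↦φ(k): 1:1 2:1 5:4 10:4  a_10=10
n=12: 1·12 2·6 3·4 4·3 6·2 12·1  φ→[1+1+2+2+2+4]=12
d|18:{18,9,6,3,2,1}  Σφ=6+6+2+2+1+1=18
d|20:{20,10,5,4,2,1}  Σφ=8+4+4+2+1+1=20
q^22  k|22↦φ(k): 22:10 11:10 2:1 1:1  a_22=22

6, 10, 12, 18, 20, 22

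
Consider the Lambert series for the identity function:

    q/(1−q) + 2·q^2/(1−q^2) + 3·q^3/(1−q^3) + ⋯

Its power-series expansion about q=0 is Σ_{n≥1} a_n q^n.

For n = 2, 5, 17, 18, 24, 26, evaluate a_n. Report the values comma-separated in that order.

q^2  k|2↦f(k): 2:2 1:1  a_2=3
n=5: 5·1 1·5  f→[5+1]=6
[q^17] f(17)=17,f(1)=1 ⇒ 18
q^18  k|18↦f(k): 1:1 2:2 3:3 6:6 9:9 18:18  a_18=39
q^24  k|24↦f(k): 24:24 12:12 8:8 6:6 4:4 3:3 2:2 1:1  a_24=60
[q^26] f(26)=26,f(13)=13,f(2)=2,f(1)=1 ⇒ 42

3, 6, 18, 39, 60, 42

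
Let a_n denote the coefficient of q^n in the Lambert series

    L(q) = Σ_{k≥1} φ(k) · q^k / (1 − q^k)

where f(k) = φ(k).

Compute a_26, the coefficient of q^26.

n=26: 1·26 2·13 13·2 26·1  φ→[1+1+12+12]=26

a_26 = 26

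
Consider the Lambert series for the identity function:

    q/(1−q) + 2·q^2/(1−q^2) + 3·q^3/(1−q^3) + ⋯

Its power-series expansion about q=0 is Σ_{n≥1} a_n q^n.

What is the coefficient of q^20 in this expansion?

a_20 = 42

q^20  k|20↦f(k): 20:20 10:10 5:5 4:4 2:2 1:1  a_20=42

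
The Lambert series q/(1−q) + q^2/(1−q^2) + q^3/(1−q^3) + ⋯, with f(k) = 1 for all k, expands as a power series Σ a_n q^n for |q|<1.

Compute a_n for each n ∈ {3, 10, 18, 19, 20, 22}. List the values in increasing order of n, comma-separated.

d|3:{3,1}  Σf=1+1=2
[q^10] f(1)=1,f(2)=1,f(5)=1,f(10)=1 ⇒ 4
q^18  k|18↦f(k): 1:1 2:1 3:1 6:1 9:1 18:1  a_18=6
[q^19] f(1)=1,f(19)=1 ⇒ 2
n=20: 1·20 2·10 4·5 5·4 10·2 20·1  f→[1+1+1+1+1+1]=6
n=22: 22·1 11·2 2·11 1·22  f→[1+1+1+1]=4

2, 4, 6, 2, 6, 4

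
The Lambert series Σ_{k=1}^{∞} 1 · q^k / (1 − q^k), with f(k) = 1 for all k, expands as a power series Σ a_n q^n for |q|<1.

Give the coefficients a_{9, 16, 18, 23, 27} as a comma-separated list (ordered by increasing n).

n=9: 9·1 3·3 1·9  f→[1+1+1]=3
d|16:{16,8,4,2,1}  Σf=1+1+1+1+1=5
n=18: 18·1 9·2 6·3 3·6 2·9 1·18  f→[1+1+1+1+1+1]=6
n=23: 23·1 1·23  f→[1+1]=2
n=27: 1·27 3·9 9·3 27·1  f→[1+1+1+1]=4

3, 5, 6, 2, 4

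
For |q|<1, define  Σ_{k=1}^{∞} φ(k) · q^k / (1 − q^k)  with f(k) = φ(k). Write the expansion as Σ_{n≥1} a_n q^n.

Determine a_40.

[q^40] φ(40)=16,φ(20)=8,φ(10)=4,φ(8)=4,φ(5)=4,φ(4)=2,φ(2)=1,φ(1)=1 ⇒ 40

a_40 = 40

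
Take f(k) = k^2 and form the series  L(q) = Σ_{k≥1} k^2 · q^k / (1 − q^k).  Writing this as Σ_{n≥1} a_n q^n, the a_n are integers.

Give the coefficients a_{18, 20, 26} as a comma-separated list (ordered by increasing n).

455, 546, 850

d|18:{1,2,3,6,9,18}  Σf=1+4+9+36+81+324=455
q^20  k|20↦f(k): 20:400 10:100 5:25 4:16 2:4 1:1  a_20=546
q^26  k|26↦f(k): 26:676 13:169 2:4 1:1  a_26=850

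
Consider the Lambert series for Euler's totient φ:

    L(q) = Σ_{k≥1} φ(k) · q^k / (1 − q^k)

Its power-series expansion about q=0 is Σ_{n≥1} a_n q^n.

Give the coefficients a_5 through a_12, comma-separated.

[q^5] φ(1)=1,φ(5)=4 ⇒ 5
d|6:{1,2,3,6}  Σφ=1+1+2+2=6
d|7:{7,1}  Σφ=6+1=7
d|8:{1,2,4,8}  Σφ=1+1+2+4=8
[q^9] φ(1)=1,φ(3)=2,φ(9)=6 ⇒ 9
[q^10] φ(1)=1,φ(2)=1,φ(5)=4,φ(10)=4 ⇒ 10
d|11:{1,11}  Σφ=1+10=11
q^12  k|12↦φ(k): 12:4 6:2 4:2 3:2 2:1 1:1  a_12=12

5, 6, 7, 8, 9, 10, 11, 12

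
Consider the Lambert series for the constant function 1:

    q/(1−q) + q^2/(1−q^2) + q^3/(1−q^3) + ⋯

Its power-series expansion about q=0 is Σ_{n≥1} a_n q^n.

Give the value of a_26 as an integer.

n=26: 26·1 13·2 2·13 1·26  f→[1+1+1+1]=4

a_26 = 4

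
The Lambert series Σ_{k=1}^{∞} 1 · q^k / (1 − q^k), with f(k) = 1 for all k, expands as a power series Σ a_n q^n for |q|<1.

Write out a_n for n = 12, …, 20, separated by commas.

q^12  k|12↦f(k): 12:1 6:1 4:1 3:1 2:1 1:1  a_12=6
q^13  k|13↦f(k): 13:1 1:1  a_13=2
d|14:{14,7,2,1}  Σf=1+1+1+1=4
d|15:{1,3,5,15}  Σf=1+1+1+1=4
q^16  k|16↦f(k): 1:1 2:1 4:1 8:1 16:1  a_16=5
d|17:{17,1}  Σf=1+1=2
d|18:{18,9,6,3,2,1}  Σf=1+1+1+1+1+1=6
d|19:{1,19}  Σf=1+1=2
q^20  k|20↦f(k): 20:1 10:1 5:1 4:1 2:1 1:1  a_20=6

6, 2, 4, 4, 5, 2, 6, 2, 6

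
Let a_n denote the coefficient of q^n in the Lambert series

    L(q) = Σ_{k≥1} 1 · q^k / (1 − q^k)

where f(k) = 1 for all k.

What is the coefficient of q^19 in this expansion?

[q^19] f(1)=1,f(19)=1 ⇒ 2

a_19 = 2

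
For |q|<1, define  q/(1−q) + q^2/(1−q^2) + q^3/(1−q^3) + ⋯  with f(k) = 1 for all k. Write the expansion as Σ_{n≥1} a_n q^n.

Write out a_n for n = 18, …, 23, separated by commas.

n=18: 1·18 2·9 3·6 6·3 9·2 18·1  f→[1+1+1+1+1+1]=6
n=19: 19·1 1·19  f→[1+1]=2
q^20  k|20↦f(k): 20:1 10:1 5:1 4:1 2:1 1:1  a_20=6
q^21  k|21↦f(k): 21:1 7:1 3:1 1:1  a_21=4
n=22: 1·22 2·11 11·2 22·1  f→[1+1+1+1]=4
[q^23] f(23)=1,f(1)=1 ⇒ 2

6, 2, 6, 4, 4, 2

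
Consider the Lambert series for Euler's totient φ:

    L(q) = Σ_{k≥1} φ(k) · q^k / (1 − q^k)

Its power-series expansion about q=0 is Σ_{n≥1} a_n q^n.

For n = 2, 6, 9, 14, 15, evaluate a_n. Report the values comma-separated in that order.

[q^2] φ(2)=1,φ(1)=1 ⇒ 2
n=6: 6·1 3·2 2·3 1·6  φ→[2+2+1+1]=6
[q^9] φ(9)=6,φ(3)=2,φ(1)=1 ⇒ 9
q^14  k|14↦φ(k): 1:1 2:1 7:6 14:6  a_14=14
q^15  k|15↦φ(k): 1:1 3:2 5:4 15:8  a_15=15

2, 6, 9, 14, 15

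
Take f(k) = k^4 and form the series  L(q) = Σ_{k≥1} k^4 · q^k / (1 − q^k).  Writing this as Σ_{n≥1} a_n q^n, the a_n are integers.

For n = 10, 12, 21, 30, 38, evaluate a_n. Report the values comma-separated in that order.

10642, 22386, 196964, 872644, 2215474

[q^10] f(1)=1,f(2)=16,f(5)=625,f(10)=10000 ⇒ 10642
[q^12] f(1)=1,f(2)=16,f(3)=81,f(4)=256,f(6)=1296,f(12)=20736 ⇒ 22386
[q^21] f(21)=194481,f(7)=2401,f(3)=81,f(1)=1 ⇒ 196964
q^30  k|30↦f(k): 30:810000 15:50625 10:10000 6:1296 5:625 3:81 2:16 1:1  a_30=872644
[q^38] f(1)=1,f(2)=16,f(19)=130321,f(38)=2085136 ⇒ 2215474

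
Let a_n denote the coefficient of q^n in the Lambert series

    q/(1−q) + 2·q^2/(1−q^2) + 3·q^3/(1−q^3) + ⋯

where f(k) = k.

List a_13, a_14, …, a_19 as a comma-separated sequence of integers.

14, 24, 24, 31, 18, 39, 20

n=13: 1·13 13·1  f→[1+13]=14
[q^14] f(14)=14,f(7)=7,f(2)=2,f(1)=1 ⇒ 24
q^15  k|15↦f(k): 1:1 3:3 5:5 15:15  a_15=24
q^16  k|16↦f(k): 1:1 2:2 4:4 8:8 16:16  a_16=31
[q^17] f(17)=17,f(1)=1 ⇒ 18
[q^18] f(18)=18,f(9)=9,f(6)=6,f(3)=3,f(2)=2,f(1)=1 ⇒ 39
[q^19] f(1)=1,f(19)=19 ⇒ 20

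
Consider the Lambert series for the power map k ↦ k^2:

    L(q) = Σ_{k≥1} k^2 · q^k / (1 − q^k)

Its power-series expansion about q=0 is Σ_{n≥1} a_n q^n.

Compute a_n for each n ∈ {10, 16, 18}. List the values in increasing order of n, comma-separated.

n=10: 1·10 2·5 5·2 10·1  f→[1+4+25+100]=130
q^16  k|16↦f(k): 16:256 8:64 4:16 2:4 1:1  a_16=341
d|18:{18,9,6,3,2,1}  Σf=324+81+36+9+4+1=455

130, 341, 455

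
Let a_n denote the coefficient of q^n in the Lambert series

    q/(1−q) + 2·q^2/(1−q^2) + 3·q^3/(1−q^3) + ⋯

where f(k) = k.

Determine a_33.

a_33 = 48

q^33  k|33↦f(k): 33:33 11:11 3:3 1:1  a_33=48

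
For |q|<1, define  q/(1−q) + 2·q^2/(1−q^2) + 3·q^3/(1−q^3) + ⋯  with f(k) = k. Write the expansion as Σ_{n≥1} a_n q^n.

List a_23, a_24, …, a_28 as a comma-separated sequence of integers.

q^23  k|23↦f(k): 1:1 23:23  a_23=24
[q^24] f(1)=1,f(2)=2,f(3)=3,f(4)=4,f(6)=6,f(8)=8,f(12)=12,f(24)=24 ⇒ 60
n=25: 1·25 5·5 25·1  f→[1+5+25]=31
[q^26] f(26)=26,f(13)=13,f(2)=2,f(1)=1 ⇒ 42
d|27:{1,3,9,27}  Σf=1+3+9+27=40
d|28:{28,14,7,4,2,1}  Σf=28+14+7+4+2+1=56

24, 60, 31, 42, 40, 56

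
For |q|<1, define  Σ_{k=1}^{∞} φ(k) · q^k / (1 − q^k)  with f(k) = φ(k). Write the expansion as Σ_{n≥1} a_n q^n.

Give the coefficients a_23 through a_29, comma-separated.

[q^23] φ(23)=22,φ(1)=1 ⇒ 23
q^24  k|24↦φ(k): 1:1 2:1 3:2 4:2 6:2 8:4 12:4 24:8  a_24=24
q^25  k|25↦φ(k): 25:20 5:4 1:1  a_25=25
n=26: 1·26 2·13 13·2 26·1  φ→[1+1+12+12]=26
q^27  k|27↦φ(k): 27:18 9:6 3:2 1:1  a_27=27
[q^28] φ(28)=12,φ(14)=6,φ(7)=6,φ(4)=2,φ(2)=1,φ(1)=1 ⇒ 28
d|29:{1,29}  Σφ=1+28=29

23, 24, 25, 26, 27, 28, 29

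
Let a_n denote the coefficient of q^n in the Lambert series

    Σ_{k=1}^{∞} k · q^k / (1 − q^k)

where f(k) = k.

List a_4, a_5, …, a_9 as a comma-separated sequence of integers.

q^4  k|4↦f(k): 1:1 2:2 4:4  a_4=7
n=5: 1·5 5·1  f→[1+5]=6
d|6:{6,3,2,1}  Σf=6+3+2+1=12
[q^7] f(7)=7,f(1)=1 ⇒ 8
n=8: 1·8 2·4 4·2 8·1  f→[1+2+4+8]=15
[q^9] f(1)=1,f(3)=3,f(9)=9 ⇒ 13

7, 6, 12, 8, 15, 13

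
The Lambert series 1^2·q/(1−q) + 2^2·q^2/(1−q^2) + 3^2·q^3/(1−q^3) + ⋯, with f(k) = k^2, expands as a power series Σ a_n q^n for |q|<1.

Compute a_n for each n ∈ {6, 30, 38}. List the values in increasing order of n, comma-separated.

[q^6] f(1)=1,f(2)=4,f(3)=9,f(6)=36 ⇒ 50
n=30: 1·30 2·15 3·10 5·6 6·5 10·3 15·2 30·1  f→[1+4+9+25+36+100+225+900]=1300
d|38:{1,2,19,38}  Σf=1+4+361+1444=1810

50, 1300, 1810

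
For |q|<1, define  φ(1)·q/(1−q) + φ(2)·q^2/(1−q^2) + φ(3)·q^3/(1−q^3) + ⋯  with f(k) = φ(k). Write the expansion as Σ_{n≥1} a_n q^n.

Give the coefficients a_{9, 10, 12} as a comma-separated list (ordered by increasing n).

q^9  k|9↦φ(k): 1:1 3:2 9:6  a_9=9
q^10  k|10↦φ(k): 1:1 2:1 5:4 10:4  a_10=10
d|12:{1,2,3,4,6,12}  Σφ=1+1+2+2+2+4=12

9, 10, 12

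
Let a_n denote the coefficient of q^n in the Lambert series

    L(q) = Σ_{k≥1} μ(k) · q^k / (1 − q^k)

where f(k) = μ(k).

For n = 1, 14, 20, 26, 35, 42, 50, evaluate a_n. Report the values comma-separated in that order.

d|1:{1}  Σμ=1=1
[q^14] μ(1)=1,μ(2)=-1,μ(7)=-1,μ(14)=1 ⇒ 0
d|20:{1,2,4,5,10,20}  Σμ=1+(-1)+0+(-1)+1+0=0
d|26:{26,13,2,1}  Σμ=1+(-1)+(-1)+1=0
d|35:{1,5,7,35}  Σμ=1+(-1)+(-1)+1=0
q^42  k|42↦μ(k): 42:-1 21:1 14:1 7:-1 6:1 3:-1 2:-1 1:1  a_42=0
d|50:{50,25,10,5,2,1}  Σμ=0+0+1+(-1)+(-1)+1=0

1, 0, 0, 0, 0, 0, 0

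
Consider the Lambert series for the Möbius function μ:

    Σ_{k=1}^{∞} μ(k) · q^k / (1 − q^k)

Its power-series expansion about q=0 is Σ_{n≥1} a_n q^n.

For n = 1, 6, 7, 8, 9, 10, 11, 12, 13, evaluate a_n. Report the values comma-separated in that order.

n=1: 1·1  μ→[1]=1
n=6: 1·6 2·3 3·2 6·1  μ→[1+(-1)+(-1)+1]=0
[q^7] μ(1)=1,μ(7)=-1 ⇒ 0
[q^8] μ(1)=1,μ(2)=-1,μ(4)=0,μ(8)=0 ⇒ 0
[q^9] μ(9)=0,μ(3)=-1,μ(1)=1 ⇒ 0
n=10: 10·1 5·2 2·5 1·10  μ→[1+(-1)+(-1)+1]=0
d|11:{11,1}  Σμ=(-1)+1=0
q^12  k|12↦μ(k): 12:0 6:1 4:0 3:-1 2:-1 1:1  a_12=0
[q^13] μ(13)=-1,μ(1)=1 ⇒ 0

1, 0, 0, 0, 0, 0, 0, 0, 0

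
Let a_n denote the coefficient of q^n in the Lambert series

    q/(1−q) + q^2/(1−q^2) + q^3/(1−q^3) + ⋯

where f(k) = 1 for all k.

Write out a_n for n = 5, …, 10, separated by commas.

2, 4, 2, 4, 3, 4

d|5:{5,1}  Σf=1+1=2
d|6:{1,2,3,6}  Σf=1+1+1+1=4
[q^7] f(1)=1,f(7)=1 ⇒ 2
d|8:{8,4,2,1}  Σf=1+1+1+1=4
n=9: 9·1 3·3 1·9  f→[1+1+1]=3
n=10: 1·10 2·5 5·2 10·1  f→[1+1+1+1]=4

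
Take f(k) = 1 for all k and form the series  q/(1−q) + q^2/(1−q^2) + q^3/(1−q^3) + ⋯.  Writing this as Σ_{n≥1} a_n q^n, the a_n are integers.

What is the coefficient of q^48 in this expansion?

a_48 = 10

q^48  k|48↦f(k): 48:1 24:1 16:1 12:1 8:1 6:1 4:1 3:1 2:1 1:1  a_48=10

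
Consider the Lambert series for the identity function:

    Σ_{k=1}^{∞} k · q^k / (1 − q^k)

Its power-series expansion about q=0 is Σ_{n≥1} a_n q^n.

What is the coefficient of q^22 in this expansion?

q^22  k|22↦f(k): 1:1 2:2 11:11 22:22  a_22=36

a_22 = 36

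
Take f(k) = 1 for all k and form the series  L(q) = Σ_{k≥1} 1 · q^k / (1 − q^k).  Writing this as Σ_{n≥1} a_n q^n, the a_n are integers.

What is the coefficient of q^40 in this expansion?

d|40:{40,20,10,8,5,4,2,1}  Σf=1+1+1+1+1+1+1+1=8

a_40 = 8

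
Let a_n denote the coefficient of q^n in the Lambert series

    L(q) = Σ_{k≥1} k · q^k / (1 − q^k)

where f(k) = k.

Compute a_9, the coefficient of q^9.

q^9  k|9↦f(k): 9:9 3:3 1:1  a_9=13

a_9 = 13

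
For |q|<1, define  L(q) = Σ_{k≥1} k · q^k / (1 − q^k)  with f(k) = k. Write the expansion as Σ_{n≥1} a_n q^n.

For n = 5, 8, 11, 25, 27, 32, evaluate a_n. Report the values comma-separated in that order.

q^5  k|5↦f(k): 5:5 1:1  a_5=6
q^8  k|8↦f(k): 8:8 4:4 2:2 1:1  a_8=15
n=11: 1·11 11·1  f→[1+11]=12
q^25  k|25↦f(k): 25:25 5:5 1:1  a_25=31
[q^27] f(27)=27,f(9)=9,f(3)=3,f(1)=1 ⇒ 40
[q^32] f(32)=32,f(16)=16,f(8)=8,f(4)=4,f(2)=2,f(1)=1 ⇒ 63

6, 15, 12, 31, 40, 63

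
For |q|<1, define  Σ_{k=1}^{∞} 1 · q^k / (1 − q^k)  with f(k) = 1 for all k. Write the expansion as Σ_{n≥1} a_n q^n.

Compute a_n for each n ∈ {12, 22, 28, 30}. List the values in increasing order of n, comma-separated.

d|12:{12,6,4,3,2,1}  Σf=1+1+1+1+1+1=6
d|22:{1,2,11,22}  Σf=1+1+1+1=4
[q^28] f(28)=1,f(14)=1,f(7)=1,f(4)=1,f(2)=1,f(1)=1 ⇒ 6
[q^30] f(1)=1,f(2)=1,f(3)=1,f(5)=1,f(6)=1,f(10)=1,f(15)=1,f(30)=1 ⇒ 8

6, 4, 6, 8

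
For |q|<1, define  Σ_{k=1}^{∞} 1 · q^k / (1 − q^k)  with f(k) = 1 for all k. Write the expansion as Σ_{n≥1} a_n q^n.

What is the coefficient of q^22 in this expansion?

a_22 = 4

q^22  k|22↦f(k): 1:1 2:1 11:1 22:1  a_22=4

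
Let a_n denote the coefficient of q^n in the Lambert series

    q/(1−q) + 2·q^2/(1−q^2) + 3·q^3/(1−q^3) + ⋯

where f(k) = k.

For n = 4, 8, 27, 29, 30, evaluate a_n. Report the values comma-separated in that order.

7, 15, 40, 30, 72

[q^4] f(4)=4,f(2)=2,f(1)=1 ⇒ 7
d|8:{1,2,4,8}  Σf=1+2+4+8=15
d|27:{1,3,9,27}  Σf=1+3+9+27=40
[q^29] f(29)=29,f(1)=1 ⇒ 30
d|30:{30,15,10,6,5,3,2,1}  Σf=30+15+10+6+5+3+2+1=72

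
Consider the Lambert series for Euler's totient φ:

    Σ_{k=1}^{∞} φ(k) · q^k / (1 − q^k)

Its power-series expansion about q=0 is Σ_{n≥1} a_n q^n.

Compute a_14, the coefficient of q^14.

q^14  k|14↦φ(k): 1:1 2:1 7:6 14:6  a_14=14

a_14 = 14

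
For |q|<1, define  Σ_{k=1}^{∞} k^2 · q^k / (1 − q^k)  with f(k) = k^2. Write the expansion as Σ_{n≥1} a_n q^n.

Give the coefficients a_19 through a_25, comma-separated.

362, 546, 500, 610, 530, 850, 651

n=19: 19·1 1·19  f→[361+1]=362
q^20  k|20↦f(k): 1:1 2:4 4:16 5:25 10:100 20:400  a_20=546
[q^21] f(1)=1,f(3)=9,f(7)=49,f(21)=441 ⇒ 500
n=22: 1·22 2·11 11·2 22·1  f→[1+4+121+484]=610
q^23  k|23↦f(k): 23:529 1:1  a_23=530
[q^24] f(1)=1,f(2)=4,f(3)=9,f(4)=16,f(6)=36,f(8)=64,f(12)=144,f(24)=576 ⇒ 850
q^25  k|25↦f(k): 25:625 5:25 1:1  a_25=651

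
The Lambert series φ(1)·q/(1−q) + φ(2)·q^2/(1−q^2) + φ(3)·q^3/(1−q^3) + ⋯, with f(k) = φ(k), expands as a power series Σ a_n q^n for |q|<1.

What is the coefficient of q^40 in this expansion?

[q^40] φ(1)=1,φ(2)=1,φ(4)=2,φ(5)=4,φ(8)=4,φ(10)=4,φ(20)=8,φ(40)=16 ⇒ 40

a_40 = 40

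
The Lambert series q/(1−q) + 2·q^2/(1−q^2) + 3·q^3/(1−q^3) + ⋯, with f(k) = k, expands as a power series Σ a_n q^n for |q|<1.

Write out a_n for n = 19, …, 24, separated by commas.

q^19  k|19↦f(k): 19:19 1:1  a_19=20
[q^20] f(20)=20,f(10)=10,f(5)=5,f(4)=4,f(2)=2,f(1)=1 ⇒ 42
n=21: 21·1 7·3 3·7 1·21  f→[21+7+3+1]=32
q^22  k|22↦f(k): 22:22 11:11 2:2 1:1  a_22=36
[q^23] f(23)=23,f(1)=1 ⇒ 24
d|24:{1,2,3,4,6,8,12,24}  Σf=1+2+3+4+6+8+12+24=60

20, 42, 32, 36, 24, 60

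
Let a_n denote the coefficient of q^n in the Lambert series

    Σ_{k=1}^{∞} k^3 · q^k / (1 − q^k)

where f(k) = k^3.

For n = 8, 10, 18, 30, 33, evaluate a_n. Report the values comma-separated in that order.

q^8  k|8↦f(k): 1:1 2:8 4:64 8:512  a_8=585
[q^10] f(10)=1000,f(5)=125,f(2)=8,f(1)=1 ⇒ 1134
[q^18] f(18)=5832,f(9)=729,f(6)=216,f(3)=27,f(2)=8,f(1)=1 ⇒ 6813
[q^30] f(30)=27000,f(15)=3375,f(10)=1000,f(6)=216,f(5)=125,f(3)=27,f(2)=8,f(1)=1 ⇒ 31752
[q^33] f(1)=1,f(3)=27,f(11)=1331,f(33)=35937 ⇒ 37296

585, 1134, 6813, 31752, 37296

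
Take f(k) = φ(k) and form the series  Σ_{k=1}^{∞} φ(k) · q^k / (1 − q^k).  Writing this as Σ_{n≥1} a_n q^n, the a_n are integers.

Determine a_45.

d|45:{45,15,9,5,3,1}  Σφ=24+8+6+4+2+1=45

a_45 = 45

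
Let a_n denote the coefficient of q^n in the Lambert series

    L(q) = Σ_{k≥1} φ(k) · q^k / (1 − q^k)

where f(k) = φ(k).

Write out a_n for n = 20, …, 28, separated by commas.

[q^20] φ(20)=8,φ(10)=4,φ(5)=4,φ(4)=2,φ(2)=1,φ(1)=1 ⇒ 20
d|21:{21,7,3,1}  Σφ=12+6+2+1=21
[q^22] φ(1)=1,φ(2)=1,φ(11)=10,φ(22)=10 ⇒ 22
q^23  k|23↦φ(k): 1:1 23:22  a_23=23
n=24: 24·1 12·2 8·3 6·4 4·6 3·8 2·12 1·24  φ→[8+4+4+2+2+2+1+1]=24
d|25:{1,5,25}  Σφ=1+4+20=25
n=26: 26·1 13·2 2·13 1·26  φ→[12+12+1+1]=26
d|27:{1,3,9,27}  Σφ=1+2+6+18=27
d|28:{28,14,7,4,2,1}  Σφ=12+6+6+2+1+1=28

20, 21, 22, 23, 24, 25, 26, 27, 28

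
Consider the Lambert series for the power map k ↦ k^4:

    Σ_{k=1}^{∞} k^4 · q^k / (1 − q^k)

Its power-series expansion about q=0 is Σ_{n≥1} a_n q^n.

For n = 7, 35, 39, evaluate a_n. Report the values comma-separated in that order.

2402, 1503652, 2342084

q^7  k|7↦f(k): 7:2401 1:1  a_7=2402
[q^35] f(1)=1,f(5)=625,f(7)=2401,f(35)=1500625 ⇒ 1503652
n=39: 1·39 3·13 13·3 39·1  f→[1+81+28561+2313441]=2342084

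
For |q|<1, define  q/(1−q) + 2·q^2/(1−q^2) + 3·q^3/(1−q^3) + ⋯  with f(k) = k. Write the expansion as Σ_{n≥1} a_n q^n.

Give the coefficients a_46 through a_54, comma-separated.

72, 48, 124, 57, 93, 72, 98, 54, 120

n=46: 1·46 2·23 23·2 46·1  f→[1+2+23+46]=72
[q^47] f(1)=1,f(47)=47 ⇒ 48
q^48  k|48↦f(k): 48:48 24:24 16:16 12:12 8:8 6:6 4:4 3:3 2:2 1:1  a_48=124
q^49  k|49↦f(k): 1:1 7:7 49:49  a_49=57
[q^50] f(50)=50,f(25)=25,f(10)=10,f(5)=5,f(2)=2,f(1)=1 ⇒ 93
q^51  k|51↦f(k): 51:51 17:17 3:3 1:1  a_51=72
q^52  k|52↦f(k): 1:1 2:2 4:4 13:13 26:26 52:52  a_52=98
d|53:{1,53}  Σf=1+53=54
n=54: 54·1 27·2 18·3 9·6 6·9 3·18 2·27 1·54  f→[54+27+18+9+6+3+2+1]=120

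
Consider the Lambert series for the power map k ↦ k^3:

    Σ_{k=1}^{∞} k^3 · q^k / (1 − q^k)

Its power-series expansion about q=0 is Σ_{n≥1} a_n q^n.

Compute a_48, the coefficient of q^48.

a_48 = 131068

d|48:{48,24,16,12,8,6,4,3,2,1}  Σf=110592+13824+4096+1728+512+216+64+27+8+1=131068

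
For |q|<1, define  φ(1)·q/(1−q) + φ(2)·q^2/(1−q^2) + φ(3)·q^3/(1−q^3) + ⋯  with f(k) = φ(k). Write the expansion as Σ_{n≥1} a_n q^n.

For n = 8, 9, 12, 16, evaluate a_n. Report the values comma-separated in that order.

q^8  k|8↦φ(k): 8:4 4:2 2:1 1:1  a_8=8
[q^9] φ(9)=6,φ(3)=2,φ(1)=1 ⇒ 9
[q^12] φ(1)=1,φ(2)=1,φ(3)=2,φ(4)=2,φ(6)=2,φ(12)=4 ⇒ 12
q^16  k|16↦φ(k): 1:1 2:1 4:2 8:4 16:8  a_16=16

8, 9, 12, 16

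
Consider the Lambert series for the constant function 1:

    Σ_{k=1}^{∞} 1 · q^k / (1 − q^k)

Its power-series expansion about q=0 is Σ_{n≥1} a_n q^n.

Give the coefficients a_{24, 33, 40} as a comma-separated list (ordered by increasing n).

8, 4, 8

[q^24] f(24)=1,f(12)=1,f(8)=1,f(6)=1,f(4)=1,f(3)=1,f(2)=1,f(1)=1 ⇒ 8
[q^33] f(1)=1,f(3)=1,f(11)=1,f(33)=1 ⇒ 4
d|40:{40,20,10,8,5,4,2,1}  Σf=1+1+1+1+1+1+1+1=8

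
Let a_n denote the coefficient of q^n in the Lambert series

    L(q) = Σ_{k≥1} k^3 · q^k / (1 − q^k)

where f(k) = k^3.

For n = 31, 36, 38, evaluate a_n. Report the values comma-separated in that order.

29792, 55261, 61740

d|31:{1,31}  Σf=1+29791=29792
[q^36] f(1)=1,f(2)=8,f(3)=27,f(4)=64,f(6)=216,f(9)=729,f(12)=1728,f(18)=5832,f(36)=46656 ⇒ 55261
n=38: 38·1 19·2 2·19 1·38  f→[54872+6859+8+1]=61740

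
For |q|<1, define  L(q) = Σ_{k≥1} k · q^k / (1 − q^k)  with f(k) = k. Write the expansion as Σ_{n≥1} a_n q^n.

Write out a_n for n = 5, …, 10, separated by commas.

d|5:{1,5}  Σf=1+5=6
n=6: 1·6 2·3 3·2 6·1  f→[1+2+3+6]=12
n=7: 1·7 7·1  f→[1+7]=8
q^8  k|8↦f(k): 1:1 2:2 4:4 8:8  a_8=15
d|9:{9,3,1}  Σf=9+3+1=13
q^10  k|10↦f(k): 10:10 5:5 2:2 1:1  a_10=18

6, 12, 8, 15, 13, 18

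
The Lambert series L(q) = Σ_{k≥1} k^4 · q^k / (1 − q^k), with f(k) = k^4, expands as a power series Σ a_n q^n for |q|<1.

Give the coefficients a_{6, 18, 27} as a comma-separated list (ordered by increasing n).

1394, 112931, 538084

d|6:{6,3,2,1}  Σf=1296+81+16+1=1394
[q^18] f(18)=104976,f(9)=6561,f(6)=1296,f(3)=81,f(2)=16,f(1)=1 ⇒ 112931
n=27: 1·27 3·9 9·3 27·1  f→[1+81+6561+531441]=538084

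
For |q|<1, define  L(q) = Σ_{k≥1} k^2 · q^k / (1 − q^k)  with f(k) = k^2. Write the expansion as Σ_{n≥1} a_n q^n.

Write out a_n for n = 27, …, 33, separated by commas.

820, 1050, 842, 1300, 962, 1365, 1220

n=27: 1·27 3·9 9·3 27·1  f→[1+9+81+729]=820
q^28  k|28↦f(k): 1:1 2:4 4:16 7:49 14:196 28:784  a_28=1050
q^29  k|29↦f(k): 29:841 1:1  a_29=842
n=30: 30·1 15·2 10·3 6·5 5·6 3·10 2·15 1·30  f→[900+225+100+36+25+9+4+1]=1300
[q^31] f(1)=1,f(31)=961 ⇒ 962
n=32: 1·32 2·16 4·8 8·4 16·2 32·1  f→[1+4+16+64+256+1024]=1365
d|33:{1,3,11,33}  Σf=1+9+121+1089=1220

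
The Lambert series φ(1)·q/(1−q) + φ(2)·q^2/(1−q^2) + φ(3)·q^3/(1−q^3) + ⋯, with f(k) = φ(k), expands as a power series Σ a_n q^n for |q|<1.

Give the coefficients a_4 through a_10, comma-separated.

d|4:{4,2,1}  Σφ=2+1+1=4
n=5: 1·5 5·1  φ→[1+4]=5
n=6: 1·6 2·3 3·2 6·1  φ→[1+1+2+2]=6
d|7:{1,7}  Σφ=1+6=7
q^8  k|8↦φ(k): 1:1 2:1 4:2 8:4  a_8=8
q^9  k|9↦φ(k): 9:6 3:2 1:1  a_9=9
q^10  k|10↦φ(k): 1:1 2:1 5:4 10:4  a_10=10

4, 5, 6, 7, 8, 9, 10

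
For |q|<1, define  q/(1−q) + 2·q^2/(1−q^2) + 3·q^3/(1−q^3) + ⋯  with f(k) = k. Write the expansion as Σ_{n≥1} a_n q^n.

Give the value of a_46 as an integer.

a_46 = 72

d|46:{1,2,23,46}  Σf=1+2+23+46=72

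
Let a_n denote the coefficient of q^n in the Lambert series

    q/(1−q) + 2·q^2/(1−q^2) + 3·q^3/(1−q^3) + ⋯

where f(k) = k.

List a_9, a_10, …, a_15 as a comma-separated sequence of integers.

d|9:{1,3,9}  Σf=1+3+9=13
n=10: 10·1 5·2 2·5 1·10  f→[10+5+2+1]=18
[q^11] f(1)=1,f(11)=11 ⇒ 12
[q^12] f(1)=1,f(2)=2,f(3)=3,f(4)=4,f(6)=6,f(12)=12 ⇒ 28
n=13: 13·1 1·13  f→[13+1]=14
q^14  k|14↦f(k): 1:1 2:2 7:7 14:14  a_14=24
[q^15] f(15)=15,f(5)=5,f(3)=3,f(1)=1 ⇒ 24

13, 18, 12, 28, 14, 24, 24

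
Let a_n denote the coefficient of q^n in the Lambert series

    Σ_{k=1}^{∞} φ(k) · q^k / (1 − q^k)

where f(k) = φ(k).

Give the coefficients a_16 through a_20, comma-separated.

d|16:{1,2,4,8,16}  Σφ=1+1+2+4+8=16
q^17  k|17↦φ(k): 1:1 17:16  a_17=17
d|18:{18,9,6,3,2,1}  Σφ=6+6+2+2+1+1=18
n=19: 19·1 1·19  φ→[18+1]=19
n=20: 20·1 10·2 5·4 4·5 2·10 1·20  φ→[8+4+4+2+1+1]=20

16, 17, 18, 19, 20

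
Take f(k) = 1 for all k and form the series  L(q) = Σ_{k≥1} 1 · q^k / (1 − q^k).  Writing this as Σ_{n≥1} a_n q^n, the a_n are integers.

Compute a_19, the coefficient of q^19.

d|19:{19,1}  Σf=1+1=2

a_19 = 2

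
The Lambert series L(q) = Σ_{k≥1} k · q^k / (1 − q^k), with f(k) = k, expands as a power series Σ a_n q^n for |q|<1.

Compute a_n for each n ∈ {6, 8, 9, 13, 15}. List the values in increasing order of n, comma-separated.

12, 15, 13, 14, 24

q^6  k|6↦f(k): 1:1 2:2 3:3 6:6  a_6=12
d|8:{8,4,2,1}  Σf=8+4+2+1=15
d|9:{9,3,1}  Σf=9+3+1=13
n=13: 1·13 13·1  f→[1+13]=14
n=15: 1·15 3·5 5·3 15·1  f→[1+3+5+15]=24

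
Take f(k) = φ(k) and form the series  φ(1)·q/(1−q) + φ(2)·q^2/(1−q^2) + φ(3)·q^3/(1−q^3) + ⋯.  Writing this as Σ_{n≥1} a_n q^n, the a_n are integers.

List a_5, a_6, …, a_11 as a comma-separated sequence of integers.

q^5  k|5↦φ(k): 1:1 5:4  a_5=5
n=6: 6·1 3·2 2·3 1·6  φ→[2+2+1+1]=6
d|7:{7,1}  Σφ=6+1=7
n=8: 8·1 4·2 2·4 1·8  φ→[4+2+1+1]=8
d|9:{1,3,9}  Σφ=1+2+6=9
n=10: 10·1 5·2 2·5 1·10  φ→[4+4+1+1]=10
[q^11] φ(1)=1,φ(11)=10 ⇒ 11

5, 6, 7, 8, 9, 10, 11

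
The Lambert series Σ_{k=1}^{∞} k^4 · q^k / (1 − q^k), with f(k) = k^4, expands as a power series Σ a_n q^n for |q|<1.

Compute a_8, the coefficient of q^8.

d|8:{1,2,4,8}  Σf=1+16+256+4096=4369

a_8 = 4369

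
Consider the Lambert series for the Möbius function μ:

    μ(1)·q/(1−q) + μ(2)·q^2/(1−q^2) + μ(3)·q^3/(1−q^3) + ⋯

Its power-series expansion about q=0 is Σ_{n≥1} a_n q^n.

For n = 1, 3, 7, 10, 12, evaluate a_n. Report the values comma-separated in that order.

q^1  k|1↦μ(k): 1:1  a_1=1
d|3:{3,1}  Σμ=(-1)+1=0
q^7  k|7↦μ(k): 1:1 7:-1  a_7=0
[q^10] μ(1)=1,μ(2)=-1,μ(5)=-1,μ(10)=1 ⇒ 0
[q^12] μ(12)=0,μ(6)=1,μ(4)=0,μ(3)=-1,μ(2)=-1,μ(1)=1 ⇒ 0

1, 0, 0, 0, 0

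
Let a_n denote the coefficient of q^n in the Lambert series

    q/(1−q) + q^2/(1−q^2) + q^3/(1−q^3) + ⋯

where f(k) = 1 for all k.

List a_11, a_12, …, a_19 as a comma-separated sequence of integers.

2, 6, 2, 4, 4, 5, 2, 6, 2

q^11  k|11↦f(k): 1:1 11:1  a_11=2
[q^12] f(1)=1,f(2)=1,f(3)=1,f(4)=1,f(6)=1,f(12)=1 ⇒ 6
n=13: 1·13 13·1  f→[1+1]=2
q^14  k|14↦f(k): 14:1 7:1 2:1 1:1  a_14=4
n=15: 1·15 3·5 5·3 15·1  f→[1+1+1+1]=4
n=16: 16·1 8·2 4·4 2·8 1·16  f→[1+1+1+1+1]=5
n=17: 17·1 1·17  f→[1+1]=2
d|18:{1,2,3,6,9,18}  Σf=1+1+1+1+1+1=6
n=19: 19·1 1·19  f→[1+1]=2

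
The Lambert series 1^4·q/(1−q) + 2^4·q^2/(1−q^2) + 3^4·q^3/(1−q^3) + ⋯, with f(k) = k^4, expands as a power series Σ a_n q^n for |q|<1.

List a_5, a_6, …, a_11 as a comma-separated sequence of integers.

626, 1394, 2402, 4369, 6643, 10642, 14642

q^5  k|5↦f(k): 1:1 5:625  a_5=626
d|6:{6,3,2,1}  Σf=1296+81+16+1=1394
[q^7] f(7)=2401,f(1)=1 ⇒ 2402
[q^8] f(1)=1,f(2)=16,f(4)=256,f(8)=4096 ⇒ 4369
q^9  k|9↦f(k): 1:1 3:81 9:6561  a_9=6643
q^10  k|10↦f(k): 1:1 2:16 5:625 10:10000  a_10=10642
n=11: 11·1 1·11  f→[14641+1]=14642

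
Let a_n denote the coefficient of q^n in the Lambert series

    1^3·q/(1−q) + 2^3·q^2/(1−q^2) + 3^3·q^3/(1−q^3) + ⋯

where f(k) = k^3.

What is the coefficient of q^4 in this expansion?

q^4  k|4↦f(k): 1:1 2:8 4:64  a_4=73

a_4 = 73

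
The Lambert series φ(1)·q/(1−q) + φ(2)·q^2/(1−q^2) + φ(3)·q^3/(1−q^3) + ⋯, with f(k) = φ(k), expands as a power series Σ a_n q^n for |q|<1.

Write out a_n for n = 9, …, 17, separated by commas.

[q^9] φ(9)=6,φ(3)=2,φ(1)=1 ⇒ 9
d|10:{1,2,5,10}  Σφ=1+1+4+4=10
q^11  k|11↦φ(k): 1:1 11:10  a_11=11
[q^12] φ(12)=4,φ(6)=2,φ(4)=2,φ(3)=2,φ(2)=1,φ(1)=1 ⇒ 12
d|13:{1,13}  Σφ=1+12=13
[q^14] φ(1)=1,φ(2)=1,φ(7)=6,φ(14)=6 ⇒ 14
n=15: 1·15 3·5 5·3 15·1  φ→[1+2+4+8]=15
[q^16] φ(1)=1,φ(2)=1,φ(4)=2,φ(8)=4,φ(16)=8 ⇒ 16
d|17:{1,17}  Σφ=1+16=17

9, 10, 11, 12, 13, 14, 15, 16, 17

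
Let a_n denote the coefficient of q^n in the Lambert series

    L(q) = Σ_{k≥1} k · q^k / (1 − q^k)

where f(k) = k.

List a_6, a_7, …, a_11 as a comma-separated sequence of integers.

12, 8, 15, 13, 18, 12

n=6: 6·1 3·2 2·3 1·6  f→[6+3+2+1]=12
[q^7] f(1)=1,f(7)=7 ⇒ 8
n=8: 1·8 2·4 4·2 8·1  f→[1+2+4+8]=15
q^9  k|9↦f(k): 1:1 3:3 9:9  a_9=13
d|10:{1,2,5,10}  Σf=1+2+5+10=18
n=11: 1·11 11·1  f→[1+11]=12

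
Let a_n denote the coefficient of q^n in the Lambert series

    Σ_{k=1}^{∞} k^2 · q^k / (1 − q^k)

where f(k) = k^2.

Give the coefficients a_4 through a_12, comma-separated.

q^4  k|4↦f(k): 4:16 2:4 1:1  a_4=21
q^5  k|5↦f(k): 5:25 1:1  a_5=26
n=6: 6·1 3·2 2·3 1·6  f→[36+9+4+1]=50
q^7  k|7↦f(k): 1:1 7:49  a_7=50
d|8:{1,2,4,8}  Σf=1+4+16+64=85
q^9  k|9↦f(k): 9:81 3:9 1:1  a_9=91
q^10  k|10↦f(k): 1:1 2:4 5:25 10:100  a_10=130
[q^11] f(11)=121,f(1)=1 ⇒ 122
[q^12] f(12)=144,f(6)=36,f(4)=16,f(3)=9,f(2)=4,f(1)=1 ⇒ 210

21, 26, 50, 50, 85, 91, 130, 122, 210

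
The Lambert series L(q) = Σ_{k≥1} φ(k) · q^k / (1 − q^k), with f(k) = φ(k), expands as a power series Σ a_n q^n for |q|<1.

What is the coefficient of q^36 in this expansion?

n=36: 36·1 18·2 12·3 9·4 6·6 4·9 3·12 2·18 1·36  φ→[12+6+4+6+2+2+2+1+1]=36

a_36 = 36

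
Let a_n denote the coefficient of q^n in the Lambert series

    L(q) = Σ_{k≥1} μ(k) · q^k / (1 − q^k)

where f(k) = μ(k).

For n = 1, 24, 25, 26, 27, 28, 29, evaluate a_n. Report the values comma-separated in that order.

1, 0, 0, 0, 0, 0, 0

q^1  k|1↦μ(k): 1:1  a_1=1
n=24: 1·24 2·12 3·8 4·6 6·4 8·3 12·2 24·1  μ→[1+(-1)+(-1)+0+1+0+0+0]=0
n=25: 25·1 5·5 1·25  μ→[0+(-1)+1]=0
q^26  k|26↦μ(k): 1:1 2:-1 13:-1 26:1  a_26=0
[q^27] μ(1)=1,μ(3)=-1,μ(9)=0,μ(27)=0 ⇒ 0
n=28: 1·28 2·14 4·7 7·4 14·2 28·1  μ→[1+(-1)+0+(-1)+1+0]=0
n=29: 1·29 29·1  μ→[1+(-1)]=0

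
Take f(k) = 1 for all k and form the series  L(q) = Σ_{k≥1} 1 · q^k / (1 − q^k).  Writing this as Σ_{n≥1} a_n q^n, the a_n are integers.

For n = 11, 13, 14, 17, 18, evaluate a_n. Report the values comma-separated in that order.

2, 2, 4, 2, 6

q^11  k|11↦f(k): 1:1 11:1  a_11=2
q^13  k|13↦f(k): 13:1 1:1  a_13=2
n=14: 14·1 7·2 2·7 1·14  f→[1+1+1+1]=4
n=17: 1·17 17·1  f→[1+1]=2
[q^18] f(1)=1,f(2)=1,f(3)=1,f(6)=1,f(9)=1,f(18)=1 ⇒ 6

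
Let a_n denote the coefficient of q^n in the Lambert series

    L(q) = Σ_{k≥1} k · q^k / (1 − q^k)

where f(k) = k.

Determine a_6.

a_6 = 12

d|6:{6,3,2,1}  Σf=6+3+2+1=12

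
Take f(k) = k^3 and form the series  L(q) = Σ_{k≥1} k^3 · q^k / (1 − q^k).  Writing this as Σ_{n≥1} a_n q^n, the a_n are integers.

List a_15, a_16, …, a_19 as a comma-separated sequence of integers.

3528, 4681, 4914, 6813, 6860

n=15: 15·1 5·3 3·5 1·15  f→[3375+125+27+1]=3528
q^16  k|16↦f(k): 16:4096 8:512 4:64 2:8 1:1  a_16=4681
q^17  k|17↦f(k): 17:4913 1:1  a_17=4914
q^18  k|18↦f(k): 1:1 2:8 3:27 6:216 9:729 18:5832  a_18=6813
n=19: 19·1 1·19  f→[6859+1]=6860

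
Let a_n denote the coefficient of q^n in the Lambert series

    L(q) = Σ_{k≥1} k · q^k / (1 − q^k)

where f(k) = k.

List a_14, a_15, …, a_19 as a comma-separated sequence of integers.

[q^14] f(14)=14,f(7)=7,f(2)=2,f(1)=1 ⇒ 24
[q^15] f(1)=1,f(3)=3,f(5)=5,f(15)=15 ⇒ 24
n=16: 1·16 2·8 4·4 8·2 16·1  f→[1+2+4+8+16]=31
d|17:{17,1}  Σf=17+1=18
[q^18] f(18)=18,f(9)=9,f(6)=6,f(3)=3,f(2)=2,f(1)=1 ⇒ 39
n=19: 19·1 1·19  f→[19+1]=20

24, 24, 31, 18, 39, 20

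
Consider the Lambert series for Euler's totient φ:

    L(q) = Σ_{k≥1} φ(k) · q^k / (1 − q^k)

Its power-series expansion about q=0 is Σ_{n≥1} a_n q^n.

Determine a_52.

q^52  k|52↦φ(k): 52:24 26:12 13:12 4:2 2:1 1:1  a_52=52

a_52 = 52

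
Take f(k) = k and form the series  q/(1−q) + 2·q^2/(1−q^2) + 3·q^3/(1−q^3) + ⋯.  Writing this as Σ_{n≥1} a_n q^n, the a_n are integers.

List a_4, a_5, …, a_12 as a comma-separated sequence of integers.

[q^4] f(4)=4,f(2)=2,f(1)=1 ⇒ 7
q^5  k|5↦f(k): 5:5 1:1  a_5=6
d|6:{6,3,2,1}  Σf=6+3+2+1=12
d|7:{1,7}  Σf=1+7=8
q^8  k|8↦f(k): 1:1 2:2 4:4 8:8  a_8=15
d|9:{1,3,9}  Σf=1+3+9=13
n=10: 10·1 5·2 2·5 1·10  f→[10+5+2+1]=18
d|11:{11,1}  Σf=11+1=12
[q^12] f(12)=12,f(6)=6,f(4)=4,f(3)=3,f(2)=2,f(1)=1 ⇒ 28

7, 6, 12, 8, 15, 13, 18, 12, 28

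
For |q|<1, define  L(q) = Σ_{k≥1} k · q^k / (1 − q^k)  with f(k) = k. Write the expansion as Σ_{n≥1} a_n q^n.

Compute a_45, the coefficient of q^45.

a_45 = 78

d|45:{45,15,9,5,3,1}  Σf=45+15+9+5+3+1=78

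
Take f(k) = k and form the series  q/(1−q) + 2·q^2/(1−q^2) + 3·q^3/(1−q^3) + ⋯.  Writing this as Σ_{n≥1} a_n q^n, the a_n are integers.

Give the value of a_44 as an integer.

a_44 = 84

q^44  k|44↦f(k): 1:1 2:2 4:4 11:11 22:22 44:44  a_44=84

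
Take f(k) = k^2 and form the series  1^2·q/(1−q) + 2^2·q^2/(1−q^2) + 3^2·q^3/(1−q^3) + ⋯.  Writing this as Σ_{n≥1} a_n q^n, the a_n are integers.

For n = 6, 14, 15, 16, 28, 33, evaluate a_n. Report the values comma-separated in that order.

q^6  k|6↦f(k): 6:36 3:9 2:4 1:1  a_6=50
n=14: 1·14 2·7 7·2 14·1  f→[1+4+49+196]=250
d|15:{1,3,5,15}  Σf=1+9+25+225=260
n=16: 1·16 2·8 4·4 8·2 16·1  f→[1+4+16+64+256]=341
n=28: 28·1 14·2 7·4 4·7 2·14 1·28  f→[784+196+49+16+4+1]=1050
d|33:{1,3,11,33}  Σf=1+9+121+1089=1220

50, 250, 260, 341, 1050, 1220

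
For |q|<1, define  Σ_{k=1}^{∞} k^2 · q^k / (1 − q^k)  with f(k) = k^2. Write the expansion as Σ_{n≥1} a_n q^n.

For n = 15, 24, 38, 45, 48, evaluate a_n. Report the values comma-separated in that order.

260, 850, 1810, 2366, 3410

q^15  k|15↦f(k): 15:225 5:25 3:9 1:1  a_15=260
q^24  k|24↦f(k): 24:576 12:144 8:64 6:36 4:16 3:9 2:4 1:1  a_24=850
n=38: 1·38 2·19 19·2 38·1  f→[1+4+361+1444]=1810
n=45: 1·45 3·15 5·9 9·5 15·3 45·1  f→[1+9+25+81+225+2025]=2366
[q^48] f(48)=2304,f(24)=576,f(16)=256,f(12)=144,f(8)=64,f(6)=36,f(4)=16,f(3)=9,f(2)=4,f(1)=1 ⇒ 3410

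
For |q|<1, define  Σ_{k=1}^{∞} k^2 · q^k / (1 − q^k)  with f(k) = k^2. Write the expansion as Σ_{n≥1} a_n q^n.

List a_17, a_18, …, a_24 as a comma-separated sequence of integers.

290, 455, 362, 546, 500, 610, 530, 850

n=17: 17·1 1·17  f→[289+1]=290
q^18  k|18↦f(k): 18:324 9:81 6:36 3:9 2:4 1:1  a_18=455
[q^19] f(1)=1,f(19)=361 ⇒ 362
q^20  k|20↦f(k): 1:1 2:4 4:16 5:25 10:100 20:400  a_20=546
[q^21] f(1)=1,f(3)=9,f(7)=49,f(21)=441 ⇒ 500
[q^22] f(22)=484,f(11)=121,f(2)=4,f(1)=1 ⇒ 610
[q^23] f(23)=529,f(1)=1 ⇒ 530
n=24: 24·1 12·2 8·3 6·4 4·6 3·8 2·12 1·24  f→[576+144+64+36+16+9+4+1]=850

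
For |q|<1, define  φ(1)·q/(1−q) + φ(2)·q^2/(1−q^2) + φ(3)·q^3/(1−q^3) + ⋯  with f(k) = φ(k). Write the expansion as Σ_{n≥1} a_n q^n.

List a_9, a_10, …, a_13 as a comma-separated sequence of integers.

n=9: 9·1 3·3 1·9  φ→[6+2+1]=9
[q^10] φ(1)=1,φ(2)=1,φ(5)=4,φ(10)=4 ⇒ 10
n=11: 1·11 11·1  φ→[1+10]=11
q^12  k|12↦φ(k): 12:4 6:2 4:2 3:2 2:1 1:1  a_12=12
[q^13] φ(1)=1,φ(13)=12 ⇒ 13

9, 10, 11, 12, 13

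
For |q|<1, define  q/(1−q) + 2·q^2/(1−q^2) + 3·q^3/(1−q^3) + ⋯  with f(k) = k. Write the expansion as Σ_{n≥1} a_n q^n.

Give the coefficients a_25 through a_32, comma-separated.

q^25  k|25↦f(k): 25:25 5:5 1:1  a_25=31
q^26  k|26↦f(k): 1:1 2:2 13:13 26:26  a_26=42
n=27: 1·27 3·9 9·3 27·1  f→[1+3+9+27]=40
d|28:{1,2,4,7,14,28}  Σf=1+2+4+7+14+28=56
n=29: 1·29 29·1  f→[1+29]=30
d|30:{1,2,3,5,6,10,15,30}  Σf=1+2+3+5+6+10+15+30=72
n=31: 31·1 1·31  f→[31+1]=32
[q^32] f(32)=32,f(16)=16,f(8)=8,f(4)=4,f(2)=2,f(1)=1 ⇒ 63

31, 42, 40, 56, 30, 72, 32, 63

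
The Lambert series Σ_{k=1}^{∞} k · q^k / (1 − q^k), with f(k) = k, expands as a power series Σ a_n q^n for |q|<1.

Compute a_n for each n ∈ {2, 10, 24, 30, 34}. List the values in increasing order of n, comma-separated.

3, 18, 60, 72, 54

[q^2] f(1)=1,f(2)=2 ⇒ 3
n=10: 1·10 2·5 5·2 10·1  f→[1+2+5+10]=18
n=24: 24·1 12·2 8·3 6·4 4·6 3·8 2·12 1·24  f→[24+12+8+6+4+3+2+1]=60
q^30  k|30↦f(k): 30:30 15:15 10:10 6:6 5:5 3:3 2:2 1:1  a_30=72
q^34  k|34↦f(k): 1:1 2:2 17:17 34:34  a_34=54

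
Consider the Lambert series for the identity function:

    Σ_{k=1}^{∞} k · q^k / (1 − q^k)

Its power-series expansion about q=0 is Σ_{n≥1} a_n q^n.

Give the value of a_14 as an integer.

a_14 = 24

d|14:{1,2,7,14}  Σf=1+2+7+14=24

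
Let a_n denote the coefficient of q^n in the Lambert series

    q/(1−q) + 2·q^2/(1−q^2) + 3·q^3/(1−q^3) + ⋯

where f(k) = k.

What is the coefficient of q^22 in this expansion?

q^22  k|22↦f(k): 22:22 11:11 2:2 1:1  a_22=36

a_22 = 36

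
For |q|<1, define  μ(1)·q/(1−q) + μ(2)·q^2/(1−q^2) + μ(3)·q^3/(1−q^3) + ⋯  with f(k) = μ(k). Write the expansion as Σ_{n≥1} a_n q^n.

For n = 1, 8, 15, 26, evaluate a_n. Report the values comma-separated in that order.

1, 0, 0, 0

d|1:{1}  Σμ=1=1
d|8:{1,2,4,8}  Σμ=1+(-1)+0+0=0
[q^15] μ(1)=1,μ(3)=-1,μ(5)=-1,μ(15)=1 ⇒ 0
n=26: 26·1 13·2 2·13 1·26  μ→[1+(-1)+(-1)+1]=0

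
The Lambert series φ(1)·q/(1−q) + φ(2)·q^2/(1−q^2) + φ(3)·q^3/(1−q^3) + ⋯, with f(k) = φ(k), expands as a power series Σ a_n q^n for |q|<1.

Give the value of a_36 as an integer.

[q^36] φ(1)=1,φ(2)=1,φ(3)=2,φ(4)=2,φ(6)=2,φ(9)=6,φ(12)=4,φ(18)=6,φ(36)=12 ⇒ 36

a_36 = 36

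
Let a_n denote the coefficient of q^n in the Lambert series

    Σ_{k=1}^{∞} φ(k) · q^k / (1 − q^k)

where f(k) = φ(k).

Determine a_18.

[q^18] φ(1)=1,φ(2)=1,φ(3)=2,φ(6)=2,φ(9)=6,φ(18)=6 ⇒ 18

a_18 = 18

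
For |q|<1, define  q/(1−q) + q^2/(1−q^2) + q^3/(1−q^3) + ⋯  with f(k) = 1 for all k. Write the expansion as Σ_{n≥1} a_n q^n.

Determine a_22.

a_22 = 4

n=22: 22·1 11·2 2·11 1·22  f→[1+1+1+1]=4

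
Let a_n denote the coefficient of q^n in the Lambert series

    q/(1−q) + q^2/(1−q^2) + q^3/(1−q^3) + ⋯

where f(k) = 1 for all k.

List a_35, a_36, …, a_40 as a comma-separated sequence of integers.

4, 9, 2, 4, 4, 8

n=35: 1·35 5·7 7·5 35·1  f→[1+1+1+1]=4
q^36  k|36↦f(k): 36:1 18:1 12:1 9:1 6:1 4:1 3:1 2:1 1:1  a_36=9
n=37: 1·37 37·1  f→[1+1]=2
n=38: 1·38 2·19 19·2 38·1  f→[1+1+1+1]=4
d|39:{1,3,13,39}  Σf=1+1+1+1=4
[q^40] f(40)=1,f(20)=1,f(10)=1,f(8)=1,f(5)=1,f(4)=1,f(2)=1,f(1)=1 ⇒ 8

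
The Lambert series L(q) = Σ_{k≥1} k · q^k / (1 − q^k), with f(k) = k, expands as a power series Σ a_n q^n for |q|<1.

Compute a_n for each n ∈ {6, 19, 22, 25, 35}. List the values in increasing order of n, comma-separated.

[q^6] f(1)=1,f(2)=2,f(3)=3,f(6)=6 ⇒ 12
q^19  k|19↦f(k): 19:19 1:1  a_19=20
[q^22] f(1)=1,f(2)=2,f(11)=11,f(22)=22 ⇒ 36
q^25  k|25↦f(k): 25:25 5:5 1:1  a_25=31
n=35: 35·1 7·5 5·7 1·35  f→[35+7+5+1]=48

12, 20, 36, 31, 48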